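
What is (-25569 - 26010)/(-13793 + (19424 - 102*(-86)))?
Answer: -17193/4801 ≈ -3.5811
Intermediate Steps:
(-25569 - 26010)/(-13793 + (19424 - 102*(-86))) = -51579/(-13793 + (19424 - 1*(-8772))) = -51579/(-13793 + (19424 + 8772)) = -51579/(-13793 + 28196) = -51579/14403 = -51579*1/14403 = -17193/4801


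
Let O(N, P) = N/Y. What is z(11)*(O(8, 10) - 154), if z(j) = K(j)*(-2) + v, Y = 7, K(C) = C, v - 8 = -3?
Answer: 18190/7 ≈ 2598.6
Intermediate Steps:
v = 5 (v = 8 - 3 = 5)
O(N, P) = N/7
z(j) = 5 - 2*j (z(j) = j*(-2) + 5 = -2*j + 5 = 5 - 2*j)
z(11)*(O(8, 10) - 154) = (5 - 2*11)*((⅐)*8 - 154) = (5 - 22)*(8/7 - 154) = -17*(-1070/7) = 18190/7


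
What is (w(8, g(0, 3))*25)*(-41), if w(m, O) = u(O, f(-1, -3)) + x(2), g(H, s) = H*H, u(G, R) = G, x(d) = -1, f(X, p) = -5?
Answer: 1025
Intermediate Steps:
g(H, s) = H²
w(m, O) = -1 + O (w(m, O) = O - 1 = -1 + O)
(w(8, g(0, 3))*25)*(-41) = ((-1 + 0²)*25)*(-41) = ((-1 + 0)*25)*(-41) = -1*25*(-41) = -25*(-41) = 1025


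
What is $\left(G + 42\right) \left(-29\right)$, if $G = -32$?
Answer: $-290$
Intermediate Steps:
$\left(G + 42\right) \left(-29\right) = \left(-32 + 42\right) \left(-29\right) = 10 \left(-29\right) = -290$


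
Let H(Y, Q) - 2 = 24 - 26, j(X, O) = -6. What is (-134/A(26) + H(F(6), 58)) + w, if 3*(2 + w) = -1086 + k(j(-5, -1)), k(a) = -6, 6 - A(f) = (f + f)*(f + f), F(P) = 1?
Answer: -493667/1349 ≈ -365.95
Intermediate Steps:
A(f) = 6 - 4*f**2 (A(f) = 6 - (f + f)*(f + f) = 6 - 2*f*2*f = 6 - 4*f**2)
w = -366 (w = -2 + (-1086 - 6)/3 = -2 + (1/3)*(-1092) = -2 - 364 = -366)
H(Y, Q) = 0 (H(Y, Q) = 2 + (24 - 26) = 2 - 2 = 0)
(-134/A(26) + H(F(6), 58)) + w = (-134/(6 - 4*26**2) + 0) - 366 = (-134/(6 - 4*676) + 0) - 366 = (-134/(6 - 2704) + 0) - 366 = (-134/(-2698) + 0) - 366 = (-134*(-1/2698) + 0) - 366 = (67/1349 + 0) - 366 = 67/1349 - 366 = -493667/1349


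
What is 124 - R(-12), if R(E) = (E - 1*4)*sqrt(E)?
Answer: 124 + 32*I*sqrt(3) ≈ 124.0 + 55.426*I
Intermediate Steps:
R(E) = sqrt(E)*(-4 + E) (R(E) = (E - 4)*sqrt(E) = (-4 + E)*sqrt(E) = sqrt(E)*(-4 + E))
124 - R(-12) = 124 - sqrt(-12)*(-4 - 12) = 124 - 2*I*sqrt(3)*(-16) = 124 - (-32)*I*sqrt(3) = 124 + 32*I*sqrt(3)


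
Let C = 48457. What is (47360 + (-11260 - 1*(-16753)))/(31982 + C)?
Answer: 52853/80439 ≈ 0.65706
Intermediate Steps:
(47360 + (-11260 - 1*(-16753)))/(31982 + C) = (47360 + (-11260 - 1*(-16753)))/(31982 + 48457) = (47360 + (-11260 + 16753))/80439 = (47360 + 5493)*(1/80439) = 52853*(1/80439) = 52853/80439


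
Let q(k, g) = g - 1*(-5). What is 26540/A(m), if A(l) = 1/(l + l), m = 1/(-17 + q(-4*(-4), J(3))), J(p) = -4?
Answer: -6635/2 ≈ -3317.5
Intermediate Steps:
q(k, g) = 5 + g (q(k, g) = g + 5 = 5 + g)
m = -1/16 (m = 1/(-17 + (5 - 4)) = 1/(-17 + 1) = 1/(-16) = -1/16 ≈ -0.062500)
A(l) = 1/(2*l)
26540/A(m) = 26540/((1/(2*(-1/16)))) = 26540/(((½)*(-16))) = 26540/(-8) = 26540*(-⅛) = -6635/2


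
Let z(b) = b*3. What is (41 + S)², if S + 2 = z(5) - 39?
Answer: 225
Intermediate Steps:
z(b) = 3*b
S = -26 (S = -2 + (3*5 - 39) = -2 + (15 - 39) = -2 - 24 = -26)
(41 + S)² = (41 - 26)² = 15² = 225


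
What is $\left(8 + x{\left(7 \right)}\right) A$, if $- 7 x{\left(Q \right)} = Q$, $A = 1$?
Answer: $7$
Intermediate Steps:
$x{\left(Q \right)} = - \frac{Q}{7}$
$\left(8 + x{\left(7 \right)}\right) A = \left(8 - 1\right) 1 = 7 \cdot 1 = 7$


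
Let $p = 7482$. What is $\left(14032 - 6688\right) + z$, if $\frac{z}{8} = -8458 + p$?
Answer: $-464$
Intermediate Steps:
$z = -7808$ ($z = 8 \left(-8458 + 7482\right) = 8 \left(-976\right) = -7808$)
$\left(14032 - 6688\right) + z = \left(14032 - 6688\right) - 7808 = 7344 - 7808 = -464$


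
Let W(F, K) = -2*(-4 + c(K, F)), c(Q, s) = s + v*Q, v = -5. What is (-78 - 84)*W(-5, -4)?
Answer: 3564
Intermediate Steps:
c(Q, s) = s - 5*Q
W(F, K) = 8 - 2*F + 10*K (W(F, K) = -2*(-4 + (F - 5*K)) = -2*(-4 + F - 5*K) = 8 - 2*F + 10*K)
(-78 - 84)*W(-5, -4) = (-78 - 84)*(8 - 2*(-5) + 10*(-4)) = -162*(8 + 10 - 40) = -162*(-22) = 3564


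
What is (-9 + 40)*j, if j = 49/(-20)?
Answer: -1519/20 ≈ -75.950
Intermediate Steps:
j = -49/20 (j = 49*(-1/20) = -49/20 ≈ -2.4500)
(-9 + 40)*j = (-9 + 40)*(-49/20) = 31*(-49/20) = -1519/20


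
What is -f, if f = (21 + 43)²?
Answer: -4096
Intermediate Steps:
f = 4096 (f = 64² = 4096)
-f = -1*4096 = -4096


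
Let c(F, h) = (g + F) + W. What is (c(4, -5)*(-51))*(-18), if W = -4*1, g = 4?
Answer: 3672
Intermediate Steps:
W = -4
c(F, h) = F (c(F, h) = (4 + F) - 4 = F)
(c(4, -5)*(-51))*(-18) = (4*(-51))*(-18) = -204*(-18) = 3672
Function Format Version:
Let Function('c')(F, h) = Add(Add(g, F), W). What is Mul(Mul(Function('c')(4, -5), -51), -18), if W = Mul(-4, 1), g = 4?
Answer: 3672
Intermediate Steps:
W = -4
Function('c')(F, h) = F (Function('c')(F, h) = Add(Add(4, F), -4) = F)
Mul(Mul(Function('c')(4, -5), -51), -18) = Mul(Mul(4, -51), -18) = Mul(-204, -18) = 3672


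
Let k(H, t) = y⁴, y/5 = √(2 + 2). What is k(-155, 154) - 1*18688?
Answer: -8688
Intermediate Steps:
y = 10 (y = 5*√(2 + 2) = 5*√4 = 5*2 = 10)
k(H, t) = 10000 (k(H, t) = 10⁴ = 10000)
k(-155, 154) - 1*18688 = 10000 - 1*18688 = 10000 - 18688 = -8688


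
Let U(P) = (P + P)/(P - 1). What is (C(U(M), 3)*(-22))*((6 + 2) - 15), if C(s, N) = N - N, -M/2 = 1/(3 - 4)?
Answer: 0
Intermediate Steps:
M = 2 (M = -2/(3 - 4) = -2/(-1) = -2*(-1) = 2)
U(P) = 2*P/(-1 + P) (U(P) = (2*P)/(-1 + P) = 2*P/(-1 + P))
C(s, N) = 0
(C(U(M), 3)*(-22))*((6 + 2) - 15) = (0*(-22))*((6 + 2) - 15) = 0*(8 - 15) = 0*(-7) = 0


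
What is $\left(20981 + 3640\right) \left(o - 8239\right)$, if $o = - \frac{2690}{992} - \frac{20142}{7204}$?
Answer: $- \frac{181328388645837}{893296} \approx -2.0299 \cdot 10^{8}$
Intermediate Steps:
$o = - \frac{4919953}{893296}$ ($o = \left(-2690\right) \frac{1}{992} - \frac{10071}{3602} = - \frac{1345}{496} - \frac{10071}{3602} = - \frac{4919953}{893296} \approx -5.5076$)
$\left(20981 + 3640\right) \left(o - 8239\right) = \left(20981 + 3640\right) \left(- \frac{4919953}{893296} - 8239\right) = 24621 \left(- \frac{7364785697}{893296}\right) = - \frac{181328388645837}{893296}$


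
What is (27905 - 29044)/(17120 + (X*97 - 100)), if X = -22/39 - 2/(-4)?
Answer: -88842/1327075 ≈ -0.066946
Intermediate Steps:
X = -5/78 (X = -22*1/39 - 2*(-1/4) = -22/39 + 1/2 = -5/78 ≈ -0.064103)
(27905 - 29044)/(17120 + (X*97 - 100)) = (27905 - 29044)/(17120 + (-5/78*97 - 100)) = -1139/(17120 + (-485/78 - 100)) = -1139/(17120 - 8285/78) = -1139/1327075/78 = -1139*78/1327075 = -88842/1327075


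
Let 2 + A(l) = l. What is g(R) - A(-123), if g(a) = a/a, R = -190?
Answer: 126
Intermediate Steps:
A(l) = -2 + l
g(a) = 1
g(R) - A(-123) = 1 - (-2 - 123) = 1 - 1*(-125) = 1 + 125 = 126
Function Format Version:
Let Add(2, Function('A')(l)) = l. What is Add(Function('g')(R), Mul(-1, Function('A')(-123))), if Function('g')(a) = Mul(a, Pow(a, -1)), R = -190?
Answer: 126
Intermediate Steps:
Function('A')(l) = Add(-2, l)
Function('g')(a) = 1
Add(Function('g')(R), Mul(-1, Function('A')(-123))) = Add(1, Mul(-1, Add(-2, -123))) = Add(1, Mul(-1, -125)) = Add(1, 125) = 126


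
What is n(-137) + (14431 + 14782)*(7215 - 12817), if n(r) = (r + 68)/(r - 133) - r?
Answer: -14728597987/90 ≈ -1.6365e+8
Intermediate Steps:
n(r) = -r + (68 + r)/(-133 + r) (n(r) = (68 + r)/(-133 + r) - r = -r + (68 + r)/(-133 + r))
n(-137) + (14431 + 14782)*(7215 - 12817) = (68 - 1*(-137)² + 134*(-137))/(-133 - 137) + (14431 + 14782)*(7215 - 12817) = (68 - 1*18769 - 18358)/(-270) + 29213*(-5602) = -(68 - 18769 - 18358)/270 - 163651226 = -1/270*(-37059) - 163651226 = 12353/90 - 163651226 = -14728597987/90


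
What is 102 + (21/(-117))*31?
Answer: 3761/39 ≈ 96.436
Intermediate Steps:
102 + (21/(-117))*31 = 102 + (21*(-1/117))*31 = 102 - 7/39*31 = 102 - 217/39 = 3761/39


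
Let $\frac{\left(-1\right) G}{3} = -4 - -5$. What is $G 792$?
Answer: $-2376$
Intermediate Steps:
$G = -3$ ($G = - 3 \left(-4 - -5\right) = - 3 \left(-4 + 5\right) = \left(-3\right) 1 = -3$)
$G 792 = \left(-3\right) 792 = -2376$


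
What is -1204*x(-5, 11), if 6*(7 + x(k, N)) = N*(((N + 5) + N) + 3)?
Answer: -57792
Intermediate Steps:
x(k, N) = -7 + N*(8 + 2*N)/6 (x(k, N) = -7 + (N*(((N + 5) + N) + 3))/6 = -7 + (N*(((5 + N) + N) + 3))/6 = -7 + (N*((5 + 2*N) + 3))/6 = -7 + (N*(8 + 2*N))/6 = -7 + N*(8 + 2*N)/6)
-1204*x(-5, 11) = -1204*(-7 + (⅓)*11² + (4/3)*11) = -1204*(-7 + (⅓)*121 + 44/3) = -1204*(-7 + 121/3 + 44/3) = -1204*48 = -57792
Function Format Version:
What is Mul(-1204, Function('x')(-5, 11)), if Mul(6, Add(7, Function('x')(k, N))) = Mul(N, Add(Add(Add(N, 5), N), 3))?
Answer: -57792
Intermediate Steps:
Function('x')(k, N) = Add(-7, Mul(Rational(1, 6), N, Add(8, Mul(2, N)))) (Function('x')(k, N) = Add(-7, Mul(Rational(1, 6), Mul(N, Add(Add(Add(N, 5), N), 3)))) = Add(-7, Mul(Rational(1, 6), Mul(N, Add(Add(Add(5, N), N), 3)))) = Add(-7, Mul(Rational(1, 6), Mul(N, Add(Add(5, Mul(2, N)), 3)))) = Add(-7, Mul(Rational(1, 6), Mul(N, Add(8, Mul(2, N))))) = Add(-7, Mul(Rational(1, 6), N, Add(8, Mul(2, N)))))
Mul(-1204, Function('x')(-5, 11)) = Mul(-1204, Add(-7, Mul(Rational(1, 3), Pow(11, 2)), Mul(Rational(4, 3), 11))) = Mul(-1204, Add(-7, Mul(Rational(1, 3), 121), Rational(44, 3))) = Mul(-1204, Add(-7, Rational(121, 3), Rational(44, 3))) = Mul(-1204, 48) = -57792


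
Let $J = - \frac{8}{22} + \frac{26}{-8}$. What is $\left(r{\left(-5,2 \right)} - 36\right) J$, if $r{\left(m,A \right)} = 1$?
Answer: $\frac{5565}{44} \approx 126.48$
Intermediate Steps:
$J = - \frac{159}{44}$ ($J = \left(-8\right) \frac{1}{22} + 26 \left(- \frac{1}{8}\right) = - \frac{4}{11} - \frac{13}{4} = - \frac{159}{44} \approx -3.6136$)
$\left(r{\left(-5,2 \right)} - 36\right) J = \left(1 - 36\right) \left(- \frac{159}{44}\right) = \left(-35\right) \left(- \frac{159}{44}\right) = \frac{5565}{44}$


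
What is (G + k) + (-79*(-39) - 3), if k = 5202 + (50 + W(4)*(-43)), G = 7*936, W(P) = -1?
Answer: 14925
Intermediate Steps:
G = 6552
k = 5295 (k = 5202 + (50 - 1*(-43)) = 5202 + (50 + 43) = 5202 + 93 = 5295)
(G + k) + (-79*(-39) - 3) = (6552 + 5295) + (-79*(-39) - 3) = 11847 + (3081 - 3) = 11847 + 3078 = 14925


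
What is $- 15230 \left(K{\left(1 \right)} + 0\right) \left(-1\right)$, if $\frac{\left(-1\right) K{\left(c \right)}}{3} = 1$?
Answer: $-45690$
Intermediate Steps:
$K{\left(c \right)} = -3$ ($K{\left(c \right)} = \left(-3\right) 1 = -3$)
$- 15230 \left(K{\left(1 \right)} + 0\right) \left(-1\right) = - 15230 \left(-3 + 0\right) \left(-1\right) = - 15230 \left(\left(-3\right) \left(-1\right)\right) = \left(-15230\right) 3 = -45690$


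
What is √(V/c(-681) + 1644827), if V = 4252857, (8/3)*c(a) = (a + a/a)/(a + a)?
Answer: √176001626705/85 ≈ 4935.6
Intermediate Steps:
c(a) = 3*(1 + a)/(16*a) (c(a) = 3*((a + a/a)/(a + a))/8 = 3*((a + 1)/((2*a)))/8 = 3*((1 + a)*(1/(2*a)))/8 = 3*((1 + a)/(2*a))/8 = 3*(1 + a)/(16*a))
√(V/c(-681) + 1644827) = √(4252857/(((3/16)*(1 - 681)/(-681))) + 1644827) = √(4252857/(((3/16)*(-1/681)*(-680))) + 1644827) = √(4252857/(85/454) + 1644827) = √(4252857*(454/85) + 1644827) = √(1930797078/85 + 1644827) = √(2070607373/85) = √176001626705/85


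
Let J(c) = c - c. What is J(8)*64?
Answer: 0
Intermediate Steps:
J(c) = 0
J(8)*64 = 0*64 = 0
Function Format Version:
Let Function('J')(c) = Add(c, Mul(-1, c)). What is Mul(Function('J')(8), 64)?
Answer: 0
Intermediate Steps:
Function('J')(c) = 0
Mul(Function('J')(8), 64) = Mul(0, 64) = 0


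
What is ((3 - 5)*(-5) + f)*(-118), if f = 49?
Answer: -6962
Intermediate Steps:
((3 - 5)*(-5) + f)*(-118) = ((3 - 5)*(-5) + 49)*(-118) = (-2*(-5) + 49)*(-118) = (10 + 49)*(-118) = 59*(-118) = -6962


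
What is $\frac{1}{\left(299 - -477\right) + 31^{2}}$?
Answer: $\frac{1}{1737} \approx 0.00057571$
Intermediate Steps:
$\frac{1}{\left(299 - -477\right) + 31^{2}} = \frac{1}{\left(299 + 477\right) + 961} = \frac{1}{776 + 961} = \frac{1}{1737}$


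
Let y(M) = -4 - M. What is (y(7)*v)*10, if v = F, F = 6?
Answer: -660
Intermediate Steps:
v = 6
(y(7)*v)*10 = ((-4 - 1*7)*6)*10 = ((-4 - 7)*6)*10 = -11*6*10 = -66*10 = -660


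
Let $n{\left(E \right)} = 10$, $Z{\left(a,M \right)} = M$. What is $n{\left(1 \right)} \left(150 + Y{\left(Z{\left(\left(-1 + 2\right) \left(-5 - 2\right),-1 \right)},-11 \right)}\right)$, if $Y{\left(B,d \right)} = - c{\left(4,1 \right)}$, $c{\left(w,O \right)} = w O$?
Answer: $1460$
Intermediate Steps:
$c{\left(w,O \right)} = O w$
$Y{\left(B,d \right)} = -4$ ($Y{\left(B,d \right)} = - 1 \cdot 4 = \left(-1\right) 4 = -4$)
$n{\left(1 \right)} \left(150 + Y{\left(Z{\left(\left(-1 + 2\right) \left(-5 - 2\right),-1 \right)},-11 \right)}\right) = 10 \left(150 - 4\right) = 10 \cdot 146 = 1460$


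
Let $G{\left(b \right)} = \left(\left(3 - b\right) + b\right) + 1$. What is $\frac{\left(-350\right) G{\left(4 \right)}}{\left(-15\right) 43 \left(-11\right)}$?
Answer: $- \frac{280}{1419} \approx -0.19732$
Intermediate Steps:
$G{\left(b \right)} = 4$ ($G{\left(b \right)} = 3 + 1 = 4$)
$\frac{\left(-350\right) G{\left(4 \right)}}{\left(-15\right) 43 \left(-11\right)} = \frac{\left(-350\right) 4}{\left(-15\right) 43 \left(-11\right)} = - \frac{1400}{\left(-645\right) \left(-11\right)} = - \frac{1400}{7095} = \left(-1400\right) \frac{1}{7095} = - \frac{280}{1419}$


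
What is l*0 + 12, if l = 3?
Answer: 12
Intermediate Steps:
l*0 + 12 = 3*0 + 12 = 0 + 12 = 12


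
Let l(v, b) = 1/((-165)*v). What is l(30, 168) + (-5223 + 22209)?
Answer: 84080699/4950 ≈ 16986.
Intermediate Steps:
l(v, b) = -1/(165*v)
l(30, 168) + (-5223 + 22209) = -1/165/30 + (-5223 + 22209) = -1/165*1/30 + 16986 = -1/4950 + 16986 = 84080699/4950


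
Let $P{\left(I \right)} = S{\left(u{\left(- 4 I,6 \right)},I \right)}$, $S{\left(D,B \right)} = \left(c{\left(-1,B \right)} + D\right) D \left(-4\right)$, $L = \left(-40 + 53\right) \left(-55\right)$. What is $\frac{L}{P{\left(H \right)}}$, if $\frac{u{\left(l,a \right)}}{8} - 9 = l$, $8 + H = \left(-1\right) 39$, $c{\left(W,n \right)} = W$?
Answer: $\frac{143}{1985760} \approx 7.2013 \cdot 10^{-5}$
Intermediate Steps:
$H = -47$ ($H = -8 - 39 = -47$)
$L = -715$ ($L = 13 \left(-55\right) = -715$)
$u{\left(l,a \right)} = 72 + 8 l$
$S{\left(D,B \right)} = - 4 D \left(-1 + D\right)$ ($S{\left(D,B \right)} = \left(-1 + D\right) D \left(-4\right) = D \left(-1 + D\right) \left(-4\right) = - 4 D \left(-1 + D\right)$)
$P{\left(I \right)} = 4 \left(-71 + 32 I\right) \left(72 - 32 I\right)$ ($P{\left(I \right)} = 4 \left(72 + 8 \left(- 4 I\right)\right) \left(1 - \left(72 + 8 \left(- 4 I\right)\right)\right) = 4 \left(72 - 32 I\right) \left(1 - \left(72 - 32 I\right)\right) = 4 \left(72 - 32 I\right) \left(1 + \left(-72 + 32 I\right)\right) = 4 \left(72 - 32 I\right) \left(-71 + 32 I\right) = 4 \left(-71 + 32 I\right) \left(72 - 32 I\right)$)
$\frac{L}{P{\left(H \right)}} = - \frac{715}{-20448 - 4096 \left(-47\right)^{2} + 18304 \left(-47\right)} = - \frac{715}{-20448 - 9048064 - 860288} = - \frac{715}{-9928800} = \left(-715\right) \left(- \frac{1}{9928800}\right) = \frac{143}{1985760}$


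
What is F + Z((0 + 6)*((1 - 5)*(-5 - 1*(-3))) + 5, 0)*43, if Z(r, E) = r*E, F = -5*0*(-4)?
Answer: 0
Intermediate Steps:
F = 0 (F = 0*(-4) = 0)
Z(r, E) = E*r
F + Z((0 + 6)*((1 - 5)*(-5 - 1*(-3))) + 5, 0)*43 = 0 + (0*((0 + 6)*((1 - 5)*(-5 - 1*(-3))) + 5))*43 = 0 + (0*(6*(-4*(-5 + 3)) + 5))*43 = 0 + (0*(6*(-4*(-2)) + 5))*43 = 0 + (0*(6*8 + 5))*43 = 0 + (0*(48 + 5))*43 = 0 + (0*53)*43 = 0 + 0*43 = 0 + 0 = 0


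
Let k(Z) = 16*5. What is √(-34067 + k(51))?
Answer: I*√33987 ≈ 184.36*I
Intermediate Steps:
k(Z) = 80
√(-34067 + k(51)) = √(-34067 + 80) = √(-33987) = I*√33987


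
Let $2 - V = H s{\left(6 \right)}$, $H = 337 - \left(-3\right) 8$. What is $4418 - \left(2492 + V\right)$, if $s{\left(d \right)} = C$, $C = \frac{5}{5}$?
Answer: $2285$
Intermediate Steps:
$C = 1$ ($C = 5 \cdot \frac{1}{5} = 1$)
$s{\left(d \right)} = 1$
$H = 361$ ($H = 337 - -24 = 337 + 24 = 361$)
$V = -359$ ($V = 2 - 361 \cdot 1 = 2 - 361 = -359$)
$4418 - \left(2492 + V\right) = 4418 - 2133 = 2285$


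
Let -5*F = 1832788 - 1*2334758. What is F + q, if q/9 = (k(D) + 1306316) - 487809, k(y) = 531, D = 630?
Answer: 7471736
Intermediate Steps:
F = 100394 (F = -(1832788 - 1*2334758)/5 = -(1832788 - 2334758)/5 = -⅕*(-501970) = 100394)
q = 7371342 (q = 9*((531 + 1306316) - 487809) = 9*(1306847 - 487809) = 9*819038 = 7371342)
F + q = 100394 + 7371342 = 7471736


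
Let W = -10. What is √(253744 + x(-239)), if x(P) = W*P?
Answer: √256134 ≈ 506.10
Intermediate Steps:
x(P) = -10*P
√(253744 + x(-239)) = √(253744 - 10*(-239)) = √(253744 + 2390) = √256134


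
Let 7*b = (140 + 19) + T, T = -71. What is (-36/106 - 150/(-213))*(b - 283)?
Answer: -371028/3763 ≈ -98.599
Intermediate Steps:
b = 88/7 (b = ((140 + 19) - 71)/7 = (159 - 71)/7 = (1/7)*88 = 88/7 ≈ 12.571)
(-36/106 - 150/(-213))*(b - 283) = (-36/106 - 150/(-213))*(88/7 - 283) = (-36*1/106 - 150*(-1/213))*(-1893/7) = (-18/53 + 50/71)*(-1893/7) = (1372/3763)*(-1893/7) = -371028/3763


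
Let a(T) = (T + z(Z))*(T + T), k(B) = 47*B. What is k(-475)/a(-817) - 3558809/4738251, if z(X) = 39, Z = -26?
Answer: -243680237497/317026897908 ≈ -0.76864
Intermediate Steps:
a(T) = 2*T*(39 + T) (a(T) = (T + 39)*(T + T) = (39 + T)*(2*T) = 2*T*(39 + T))
k(-475)/a(-817) - 3558809/4738251 = (47*(-475))/((2*(-817)*(39 - 817))) - 3558809/4738251 = -22325/(2*(-817)*(-778)) - 3558809*1/4738251 = -22325/1271252 - 3558809/4738251 = -22325*1/1271252 - 3558809/4738251 = -1175/66908 - 3558809/4738251 = -243680237497/317026897908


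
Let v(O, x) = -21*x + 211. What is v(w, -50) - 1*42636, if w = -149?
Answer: -41375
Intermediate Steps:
v(O, x) = 211 - 21*x
v(w, -50) - 1*42636 = (211 - 21*(-50)) - 1*42636 = (211 + 1050) - 42636 = 1261 - 42636 = -41375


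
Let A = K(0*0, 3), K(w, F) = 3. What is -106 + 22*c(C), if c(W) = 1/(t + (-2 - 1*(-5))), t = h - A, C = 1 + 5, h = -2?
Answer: -117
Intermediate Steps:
A = 3
C = 6
t = -5 (t = -2 - 1*3 = -2 - 3 = -5)
c(W) = -½ (c(W) = 1/(-5 + (-2 - 1*(-5))) = 1/(-5 + (-2 + 5)) = 1/(-5 + 3) = 1/(-2) = -½)
-106 + 22*c(C) = -106 + 22*(-½) = -106 - 11 = -117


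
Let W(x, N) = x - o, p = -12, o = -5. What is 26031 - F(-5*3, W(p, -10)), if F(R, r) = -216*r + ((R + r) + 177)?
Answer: 24364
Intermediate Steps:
W(x, N) = 5 + x (W(x, N) = x - 1*(-5) = x + 5 = 5 + x)
F(R, r) = 177 + R - 215*r (F(R, r) = -216*r + (177 + R + r) = 177 + R - 215*r)
26031 - F(-5*3, W(p, -10)) = 26031 - (177 - 5*3 - 215*(5 - 12)) = 26031 - (177 - 15 - 215*(-7)) = 26031 - (177 - 15 + 1505) = 26031 - 1*1667 = 26031 - 1667 = 24364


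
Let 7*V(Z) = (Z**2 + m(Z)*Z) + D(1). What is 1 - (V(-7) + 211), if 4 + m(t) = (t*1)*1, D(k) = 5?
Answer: -1601/7 ≈ -228.71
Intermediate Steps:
m(t) = -4 + t (m(t) = -4 + (t*1)*1 = -4 + t*1 = -4 + t)
V(Z) = 5/7 + Z**2/7 + Z*(-4 + Z)/7 (V(Z) = ((Z**2 + (-4 + Z)*Z) + 5)/7 = ((Z**2 + Z*(-4 + Z)) + 5)/7 = (5 + Z**2 + Z*(-4 + Z))/7 = 5/7 + Z**2/7 + Z*(-4 + Z)/7)
1 - (V(-7) + 211) = 1 - ((5/7 + (1/7)*(-7)**2 + (1/7)*(-7)*(-4 - 7)) + 211) = 1 - ((5/7 + (1/7)*49 + (1/7)*(-7)*(-11)) + 211) = 1 - ((5/7 + 7 + 11) + 211) = 1 - (131/7 + 211) = 1 - 1*1608/7 = 1 - 1608/7 = -1601/7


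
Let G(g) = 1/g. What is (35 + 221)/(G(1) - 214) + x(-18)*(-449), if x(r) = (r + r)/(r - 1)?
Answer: -3447796/4047 ≈ -851.94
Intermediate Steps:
x(r) = 2*r/(-1 + r) (x(r) = (2*r)/(-1 + r) = 2*r/(-1 + r))
(35 + 221)/(G(1) - 214) + x(-18)*(-449) = (35 + 221)/(1/1 - 214) + (2*(-18)/(-1 - 18))*(-449) = 256/(1 - 214) + (2*(-18)/(-19))*(-449) = 256/(-213) + (2*(-18)*(-1/19))*(-449) = 256*(-1/213) + (36/19)*(-449) = -256/213 - 16164/19 = -3447796/4047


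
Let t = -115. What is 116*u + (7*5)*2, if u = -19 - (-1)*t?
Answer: -15474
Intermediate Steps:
u = -134 (u = -19 - (-1)*(-115) = -19 - 1*115 = -19 - 115 = -134)
116*u + (7*5)*2 = 116*(-134) + (7*5)*2 = -15544 + 35*2 = -15544 + 70 = -15474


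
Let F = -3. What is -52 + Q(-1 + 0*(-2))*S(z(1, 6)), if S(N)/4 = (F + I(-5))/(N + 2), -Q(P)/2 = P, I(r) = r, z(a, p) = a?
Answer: -220/3 ≈ -73.333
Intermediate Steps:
Q(P) = -2*P
S(N) = -32/(2 + N) (S(N) = 4*((-3 - 5)/(N + 2)) = 4*(-8/(2 + N)) = -32/(2 + N))
-52 + Q(-1 + 0*(-2))*S(z(1, 6)) = -52 + (-2*(-1 + 0*(-2)))*(-32/(2 + 1)) = -52 + (-2*(-1 + 0))*(-32/3) = -52 + (-2*(-1))*(-32*⅓) = -52 + 2*(-32/3) = -52 - 64/3 = -220/3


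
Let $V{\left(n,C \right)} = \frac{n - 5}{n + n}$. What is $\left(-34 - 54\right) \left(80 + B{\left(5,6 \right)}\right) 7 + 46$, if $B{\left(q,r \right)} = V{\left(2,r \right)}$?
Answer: $-48772$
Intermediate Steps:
$V{\left(n,C \right)} = \frac{-5 + n}{2 n}$
$B{\left(q,r \right)} = - \frac{3}{4}$ ($B{\left(q,r \right)} = \frac{-5 + 2}{2 \cdot 2} = \frac{1}{2} \cdot \frac{1}{2} \left(-3\right) = - \frac{3}{4}$)
$\left(-34 - 54\right) \left(80 + B{\left(5,6 \right)}\right) 7 + 46 = \left(-34 - 54\right) \left(80 - \frac{3}{4}\right) 7 + 46 = \left(-88\right) \frac{317}{4} \cdot 7 + 46 = \left(-6974\right) 7 + 46 = -48818 + 46 = -48772$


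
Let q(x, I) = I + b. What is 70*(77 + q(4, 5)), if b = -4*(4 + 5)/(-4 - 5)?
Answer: 6020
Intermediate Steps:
b = 4 (b = -36/(-9) = -36*(-1)/9 = -4*(-1) = 4)
q(x, I) = 4 + I (q(x, I) = I + 4 = 4 + I)
70*(77 + q(4, 5)) = 70*(77 + (4 + 5)) = 70*(77 + 9) = 70*86 = 6020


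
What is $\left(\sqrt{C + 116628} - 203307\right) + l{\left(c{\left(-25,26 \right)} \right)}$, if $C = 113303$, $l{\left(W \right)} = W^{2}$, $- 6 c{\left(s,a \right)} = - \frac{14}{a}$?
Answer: $- \frac{1236919739}{6084} + \sqrt{229931} \approx -2.0283 \cdot 10^{5}$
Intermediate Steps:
$c{\left(s,a \right)} = \frac{7}{3 a}$ ($c{\left(s,a \right)} = - \frac{\left(-14\right) \frac{1}{a}}{6} = \frac{7}{3 a}$)
$\left(\sqrt{C + 116628} - 203307\right) + l{\left(c{\left(-25,26 \right)} \right)} = \left(\sqrt{113303 + 116628} - 203307\right) + \left(\frac{7}{3 \cdot 26}\right)^{2} = \left(\sqrt{229931} - 203307\right) + \left(\frac{7}{3} \cdot \frac{1}{26}\right)^{2} = \left(-203307 + \sqrt{229931}\right) + \left(\frac{7}{78}\right)^{2} = \left(-203307 + \sqrt{229931}\right) + \frac{49}{6084} = - \frac{1236919739}{6084} + \sqrt{229931}$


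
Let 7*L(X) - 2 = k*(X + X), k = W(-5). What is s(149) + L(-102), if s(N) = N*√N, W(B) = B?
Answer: 146 + 149*√149 ≈ 1964.8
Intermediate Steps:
k = -5
s(N) = N^(3/2)
L(X) = 2/7 - 10*X/7 (L(X) = 2/7 + (-5*(X + X))/7 = 2/7 + (-10*X)/7 = 2/7 - 10*X/7)
s(149) + L(-102) = 149^(3/2) + (2/7 - 10/7*(-102)) = 149*√149 + (2/7 + 1020/7) = 149*√149 + 146 = 146 + 149*√149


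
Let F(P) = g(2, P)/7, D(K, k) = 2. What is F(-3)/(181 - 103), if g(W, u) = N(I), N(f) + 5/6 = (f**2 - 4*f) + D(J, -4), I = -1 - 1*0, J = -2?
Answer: 37/3276 ≈ 0.011294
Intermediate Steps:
I = -1 (I = -1 + 0 = -1)
N(f) = 7/6 + f**2 - 4*f (N(f) = -5/6 + ((f**2 - 4*f) + 2) = -5/6 + (2 + f**2 - 4*f) = 7/6 + f**2 - 4*f)
g(W, u) = 37/6 (g(W, u) = 7/6 + (-1)**2 - 4*(-1) = 7/6 + 1 + 4 = 37/6)
F(P) = 37/42 (F(P) = (37/6)/7 = (37/6)*(1/7) = 37/42)
F(-3)/(181 - 103) = 37/(42*(181 - 103)) = (37/42)/78 = (37/42)*(1/78) = 37/3276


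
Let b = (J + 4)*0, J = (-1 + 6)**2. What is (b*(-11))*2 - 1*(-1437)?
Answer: 1437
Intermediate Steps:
J = 25 (J = 5**2 = 25)
b = 0 (b = (25 + 4)*0 = 29*0 = 0)
(b*(-11))*2 - 1*(-1437) = (0*(-11))*2 - 1*(-1437) = 0*2 + 1437 = 0 + 1437 = 1437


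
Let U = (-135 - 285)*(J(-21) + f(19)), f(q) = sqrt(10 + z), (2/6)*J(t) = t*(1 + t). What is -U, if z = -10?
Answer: 529200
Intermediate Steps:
J(t) = 3*t*(1 + t) (J(t) = 3*(t*(1 + t)) = 3*t*(1 + t))
f(q) = 0 (f(q) = sqrt(10 - 10) = sqrt(0) = 0)
U = -529200 (U = (-135 - 285)*(3*(-21)*(1 - 21) + 0) = -420*(3*(-21)*(-20) + 0) = -420*(1260 + 0) = -420*1260 = -529200)
-U = -1*(-529200) = 529200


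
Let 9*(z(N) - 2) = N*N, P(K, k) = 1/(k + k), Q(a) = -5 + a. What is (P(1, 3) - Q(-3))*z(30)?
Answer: 833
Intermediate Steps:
P(K, k) = 1/(2*k)
z(N) = 2 + N²/9 (z(N) = 2 + (N*N)/9 = 2 + N²/9)
(P(1, 3) - Q(-3))*z(30) = ((½)/3 - (-5 - 3))*(2 + (⅑)*30²) = ((½)*(⅓) - 1*(-8))*(2 + (⅑)*900) = (⅙ + 8)*(2 + 100) = (49/6)*102 = 833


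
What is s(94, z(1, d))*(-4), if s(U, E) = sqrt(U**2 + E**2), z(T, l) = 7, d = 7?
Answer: -4*sqrt(8885) ≈ -377.04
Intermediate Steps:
s(U, E) = sqrt(E**2 + U**2)
s(94, z(1, d))*(-4) = sqrt(7**2 + 94**2)*(-4) = sqrt(49 + 8836)*(-4) = sqrt(8885)*(-4) = -4*sqrt(8885)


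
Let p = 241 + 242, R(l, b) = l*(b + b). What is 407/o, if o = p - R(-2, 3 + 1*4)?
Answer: 407/511 ≈ 0.79648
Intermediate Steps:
R(l, b) = 2*b*l (R(l, b) = l*(2*b) = 2*b*l)
p = 483
o = 511 (o = 483 - 2*(3 + 1*4)*(-2) = 483 - 2*(3 + 4)*(-2) = 483 - 2*7*(-2) = 483 - 1*(-28) = 483 + 28 = 511)
407/o = 407/511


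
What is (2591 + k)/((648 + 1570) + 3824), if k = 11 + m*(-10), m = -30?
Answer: 1451/3021 ≈ 0.48030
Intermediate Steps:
k = 311 (k = 11 - 30*(-10) = 11 + 300 = 311)
(2591 + k)/((648 + 1570) + 3824) = (2591 + 311)/((648 + 1570) + 3824) = 2902/(2218 + 3824) = 2902/6042 = 2902*(1/6042) = 1451/3021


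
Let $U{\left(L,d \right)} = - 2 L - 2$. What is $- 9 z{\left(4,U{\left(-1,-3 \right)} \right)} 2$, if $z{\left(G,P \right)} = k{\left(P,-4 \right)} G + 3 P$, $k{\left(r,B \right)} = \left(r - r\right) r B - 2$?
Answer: $144$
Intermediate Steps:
$k{\left(r,B \right)} = -2$ ($k{\left(r,B \right)} = 0 r B - 2 = 0 B - 2 = 0 - 2 = -2$)
$U{\left(L,d \right)} = -2 - 2 L$
$z{\left(G,P \right)} = - 2 G + 3 P$
$- 9 z{\left(4,U{\left(-1,-3 \right)} \right)} 2 = - 9 \left(\left(-2\right) 4 + 3 \left(-2 - -2\right)\right) 2 = - 9 \left(-8 + 3 \left(-2 + 2\right)\right) 2 = - 9 \left(-8 + 3 \cdot 0\right) 2 = - 9 \left(-8 + 0\right) 2 = \left(-9\right) \left(-8\right) 2 = 72 \cdot 2 = 144$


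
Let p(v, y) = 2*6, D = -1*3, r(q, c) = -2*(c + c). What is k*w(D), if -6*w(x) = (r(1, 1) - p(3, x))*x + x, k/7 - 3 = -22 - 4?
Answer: 2415/2 ≈ 1207.5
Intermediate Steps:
r(q, c) = -4*c
D = -3
k = -161 (k = 21 + 7*(-22 - 4) = 21 + 7*(-26) = 21 - 182 = -161)
p(v, y) = 12
w(x) = 5*x/2 (w(x) = -((-4*1 - 1*12)*x + x)/6 = -((-4 - 12)*x + x)/6 = -(-16*x + x)/6 = -(-5)*x/2 = 5*x/2)
k*w(D) = -805*(-3)/2 = -161*(-15/2) = 2415/2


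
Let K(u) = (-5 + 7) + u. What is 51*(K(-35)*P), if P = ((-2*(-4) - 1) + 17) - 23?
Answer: -1683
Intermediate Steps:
P = 1 (P = ((8 - 1) + 17) - 23 = (7 + 17) - 23 = 24 - 23 = 1)
K(u) = 2 + u
51*(K(-35)*P) = 51*((2 - 35)*1) = 51*(-33*1) = 51*(-33) = -1683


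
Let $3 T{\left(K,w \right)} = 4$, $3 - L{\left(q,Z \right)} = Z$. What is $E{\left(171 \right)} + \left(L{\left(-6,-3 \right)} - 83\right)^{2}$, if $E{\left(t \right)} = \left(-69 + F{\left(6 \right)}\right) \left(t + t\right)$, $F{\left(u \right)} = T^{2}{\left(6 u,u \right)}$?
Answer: $-17061$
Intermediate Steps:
$L{\left(q,Z \right)} = 3 - Z$
$T{\left(K,w \right)} = \frac{4}{3}$ ($T{\left(K,w \right)} = \frac{1}{3} \cdot 4 = \frac{4}{3}$)
$F{\left(u \right)} = \frac{16}{9}$ ($F{\left(u \right)} = \left(\frac{4}{3}\right)^{2} = \frac{16}{9}$)
$E{\left(t \right)} = - \frac{1210 t}{9}$ ($E{\left(t \right)} = \left(-69 + \frac{16}{9}\right) \left(t + t\right) = - \frac{605 \cdot 2 t}{9} = - \frac{1210 t}{9}$)
$E{\left(171 \right)} + \left(L{\left(-6,-3 \right)} - 83\right)^{2} = \left(- \frac{1210}{9}\right) 171 + \left(\left(3 - -3\right) - 83\right)^{2} = -22990 + \left(\left(3 + 3\right) - 83\right)^{2} = -22990 + \left(6 - 83\right)^{2} = -22990 + \left(-77\right)^{2} = -22990 + 5929 = -17061$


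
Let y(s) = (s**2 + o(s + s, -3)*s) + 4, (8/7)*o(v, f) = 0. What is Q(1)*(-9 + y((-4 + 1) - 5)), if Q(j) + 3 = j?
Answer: -118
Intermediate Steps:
o(v, f) = 0 (o(v, f) = (7/8)*0 = 0)
Q(j) = -3 + j
y(s) = 4 + s**2 (y(s) = (s**2 + 0*s) + 4 = (s**2 + 0) + 4 = s**2 + 4 = 4 + s**2)
Q(1)*(-9 + y((-4 + 1) - 5)) = (-3 + 1)*(-9 + (4 + ((-4 + 1) - 5)**2)) = -2*(-9 + (4 + (-3 - 5)**2)) = -2*(-9 + (4 + (-8)**2)) = -2*(-9 + (4 + 64)) = -2*(-9 + 68) = -2*59 = -118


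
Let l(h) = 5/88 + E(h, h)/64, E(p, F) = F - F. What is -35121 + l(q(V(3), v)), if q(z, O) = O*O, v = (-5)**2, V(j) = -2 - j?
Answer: -3090643/88 ≈ -35121.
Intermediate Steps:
E(p, F) = 0
v = 25
q(z, O) = O**2
l(h) = 5/88 (l(h) = 5/88 + 0/64 = 5*(1/88) + 0*(1/64) = 5/88 + 0 = 5/88)
-35121 + l(q(V(3), v)) = -35121 + 5/88 = -3090643/88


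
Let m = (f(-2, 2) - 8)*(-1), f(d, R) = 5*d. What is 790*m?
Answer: 14220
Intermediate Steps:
m = 18 (m = (5*(-2) - 8)*(-1) = (-10 - 8)*(-1) = -18*(-1) = 18)
790*m = 790*18 = 14220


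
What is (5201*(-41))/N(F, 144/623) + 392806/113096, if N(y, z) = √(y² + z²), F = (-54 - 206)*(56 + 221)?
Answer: 196403/56548 - 132849143*√125823668924521/503294675698084 ≈ 0.51235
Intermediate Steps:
F = -72020 (F = -260*277 = -72020)
(5201*(-41))/N(F, 144/623) + 392806/113096 = (5201*(-41))/(√((-72020)² + (144/623)²)) + 392806/113096 = -213241/√(5186880400 + (144*(1/623))²) + 392806*(1/113096) = -213241/√(5186880400 + (144/623)²) + 196403/56548 = -213241/√(5186880400 + 20736/388129) + 196403/56548 = -213241*623*√125823668924521/503294675698084 + 196403/56548 = -132849143*√125823668924521/503294675698084 + 196403/56548 = 196403/56548 - 132849143*√125823668924521/503294675698084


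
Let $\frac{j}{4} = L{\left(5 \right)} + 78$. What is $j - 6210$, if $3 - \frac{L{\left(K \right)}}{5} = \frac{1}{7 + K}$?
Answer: $- \frac{17519}{3} \approx -5839.7$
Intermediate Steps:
$L{\left(K \right)} = 15 - \frac{5}{7 + K}$
$j = \frac{1111}{3}$ ($j = 4 \left(\frac{5 \left(20 + 3 \cdot 5\right)}{7 + 5} + 78\right) = 4 \left(\frac{5 \left(20 + 15\right)}{12} + 78\right) = 4 \left(5 \cdot \frac{1}{12} \cdot 35 + 78\right) = 4 \left(\frac{175}{12} + 78\right) = 4 \cdot \frac{1111}{12} = \frac{1111}{3} \approx 370.33$)
$j - 6210 = \frac{1111}{3} - 6210 = - \frac{17519}{3}$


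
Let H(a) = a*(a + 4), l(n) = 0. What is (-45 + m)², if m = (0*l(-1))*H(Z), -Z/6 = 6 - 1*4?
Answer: 2025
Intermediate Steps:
Z = -12 (Z = -6*(6 - 1*4) = -6*(6 - 4) = -6*2 = -12)
H(a) = a*(4 + a)
m = 0 (m = (0*0)*(-12*(4 - 12)) = 0*(-12*(-8)) = 0*96 = 0)
(-45 + m)² = (-45 + 0)² = (-45)² = 2025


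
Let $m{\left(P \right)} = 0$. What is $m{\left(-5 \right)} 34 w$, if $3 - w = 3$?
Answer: $0$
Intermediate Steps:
$w = 0$ ($w = 3 - 3 = 0$)
$m{\left(-5 \right)} 34 w = 0 \cdot 34 \cdot 0 = 0 \cdot 0 = 0$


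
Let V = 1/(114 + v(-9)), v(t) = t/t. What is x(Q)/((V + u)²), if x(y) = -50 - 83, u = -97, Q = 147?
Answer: -1758925/124411716 ≈ -0.014138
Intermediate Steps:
v(t) = 1
x(y) = -133
V = 1/115 (V = 1/(114 + 1) = 1/115 ≈ 0.0086956)
x(Q)/((V + u)²) = -133/(1/115 - 97)² = -133/((-11154/115)²) = -133/124411716/13225 = -133*13225/124411716 = -1758925/124411716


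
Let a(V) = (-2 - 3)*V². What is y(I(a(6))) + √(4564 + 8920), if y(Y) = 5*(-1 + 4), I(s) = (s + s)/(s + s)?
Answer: 15 + 2*√3371 ≈ 131.12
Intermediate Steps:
a(V) = -5*V²
I(s) = 1 (I(s) = (2*s)/((2*s)) = (2*s)*(1/(2*s)) = 1)
y(Y) = 15 (y(Y) = 5*3 = 15)
y(I(a(6))) + √(4564 + 8920) = 15 + √(4564 + 8920) = 15 + √13484 = 15 + 2*√3371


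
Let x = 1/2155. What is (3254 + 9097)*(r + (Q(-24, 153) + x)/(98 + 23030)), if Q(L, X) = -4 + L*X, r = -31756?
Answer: -19548590168351469/49840840 ≈ -3.9222e+8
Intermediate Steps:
x = 1/2155 ≈ 0.00046404
(3254 + 9097)*(r + (Q(-24, 153) + x)/(98 + 23030)) = (3254 + 9097)*(-31756 + ((-4 - 24*153) + 1/2155)/(98 + 23030)) = 12351*(-31756 + ((-4 - 3672) + 1/2155)/23128) = 12351*(-31756 + (-3676 + 1/2155)*(1/23128)) = 12351*(-31756 - 7921779/2155*1/23128) = 12351*(-31756 - 7921779/49840840) = 12351*(-1582753636819/49840840) = -19548590168351469/49840840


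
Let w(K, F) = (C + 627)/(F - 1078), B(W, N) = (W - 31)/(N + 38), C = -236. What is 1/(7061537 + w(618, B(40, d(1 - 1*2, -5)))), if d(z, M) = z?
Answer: 39877/281592896482 ≈ 1.4161e-7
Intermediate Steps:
B(W, N) = (-31 + W)/(38 + N)
w(K, F) = 391/(-1078 + F) (w(K, F) = (-236 + 627)/(F - 1078) = 391/(-1078 + F))
1/(7061537 + w(618, B(40, d(1 - 1*2, -5)))) = 1/(7061537 + 391/(-1078 + (-31 + 40)/(38 + (1 - 1*2)))) = 1/(7061537 + 391/(-1078 + 9/(38 + (1 - 2)))) = 1/(7061537 + 391/(-1078 + 9/(38 - 1))) = 1/(7061537 + 391/(-1078 + 9/37)) = 1/(7061537 + 391/(-39877/37)) = 1/(7061537 + 391*(-37/39877)) = 1/(7061537 - 14467/39877) = 1/(281592896482/39877) = 39877/281592896482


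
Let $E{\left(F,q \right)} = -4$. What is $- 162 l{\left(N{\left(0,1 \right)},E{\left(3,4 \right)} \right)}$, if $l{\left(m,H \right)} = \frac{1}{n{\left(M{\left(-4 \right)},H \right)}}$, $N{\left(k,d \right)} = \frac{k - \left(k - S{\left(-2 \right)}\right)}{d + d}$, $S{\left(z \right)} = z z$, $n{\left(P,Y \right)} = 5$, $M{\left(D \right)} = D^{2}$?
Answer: $- \frac{162}{5} \approx -32.4$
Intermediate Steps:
$S{\left(z \right)} = z^{2}$
$N{\left(k,d \right)} = \frac{2}{d}$ ($N{\left(k,d \right)} = \frac{k - \left(-4 + k\right)}{d + d} = \frac{k - \left(-4 + k\right)}{2 d} = 4 \frac{1}{2 d} = \frac{2}{d}$)
$l{\left(m,H \right)} = \frac{1}{5}$
$- 162 l{\left(N{\left(0,1 \right)},E{\left(3,4 \right)} \right)} = \left(-162\right) \frac{1}{5} = - \frac{162}{5}$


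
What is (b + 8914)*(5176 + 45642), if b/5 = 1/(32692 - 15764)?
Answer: 3834121469573/8464 ≈ 4.5299e+8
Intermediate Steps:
b = 5/16928 (b = 5/(32692 - 15764) = 5/16928 ≈ 0.00029537)
(b + 8914)*(5176 + 45642) = (5/16928 + 8914)*(5176 + 45642) = (150896197/16928)*50818 = 3834121469573/8464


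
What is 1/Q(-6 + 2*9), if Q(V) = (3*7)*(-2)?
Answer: -1/42 ≈ -0.023810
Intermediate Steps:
Q(V) = -42 (Q(V) = 21*(-2) = -42)
1/Q(-6 + 2*9) = 1/(-42) = -1/42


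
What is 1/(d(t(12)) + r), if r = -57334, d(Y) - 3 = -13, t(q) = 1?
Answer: -1/57344 ≈ -1.7439e-5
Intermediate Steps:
d(Y) = -10 (d(Y) = 3 - 13 = -10)
1/(d(t(12)) + r) = 1/(-10 - 57334) = 1/(-57344) = -1/57344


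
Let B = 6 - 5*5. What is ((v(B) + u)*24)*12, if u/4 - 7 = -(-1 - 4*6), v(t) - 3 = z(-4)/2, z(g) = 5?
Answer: 38448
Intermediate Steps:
B = -19 (B = 6 - 25 = -19)
v(t) = 11/2 (v(t) = 3 + 5/2 = 11/2)
u = 128 (u = 28 + 4*(-(-1 - 4*6)) = 28 + 4*(-(-1 - 24)) = 28 + 4*(-1*(-25)) = 28 + 4*25 = 28 + 100 = 128)
((v(B) + u)*24)*12 = ((11/2 + 128)*24)*12 = ((267/2)*24)*12 = 3204*12 = 38448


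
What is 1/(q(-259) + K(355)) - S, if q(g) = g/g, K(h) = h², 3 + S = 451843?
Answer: -56943587839/126026 ≈ -4.5184e+5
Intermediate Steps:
S = 451840 (S = -3 + 451843 = 451840)
q(g) = 1
1/(q(-259) + K(355)) - S = 1/(1 + 355²) - 1*451840 = 1/(1 + 126025) - 451840 = 1/126026 - 451840 = -56943587839/126026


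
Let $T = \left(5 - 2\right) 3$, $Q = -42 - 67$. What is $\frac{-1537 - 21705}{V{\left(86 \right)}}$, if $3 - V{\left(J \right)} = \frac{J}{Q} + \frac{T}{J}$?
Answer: $- \frac{217870508}{34537} \approx -6308.3$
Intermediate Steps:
$Q = -109$ ($Q = -42 - 67 = -109$)
$T = 9$ ($T = 3 \cdot 3 = 9$)
$V{\left(J \right)} = 3 - \frac{9}{J} + \frac{J}{109}$ ($V{\left(J \right)} = 3 - \left(\frac{J}{-109} + \frac{9}{J}\right) = 3 - \left(J \left(- \frac{1}{109}\right) + \frac{9}{J}\right) = 3 - \left(- \frac{J}{109} + \frac{9}{J}\right) = 3 - \left(\frac{9}{J} - \frac{J}{109}\right) = 3 + \left(- \frac{9}{J} + \frac{J}{109}\right) = 3 - \frac{9}{J} + \frac{J}{109}$)
$\frac{-1537 - 21705}{V{\left(86 \right)}} = \frac{-1537 - 21705}{3 - \frac{9}{86} + \frac{1}{109} \cdot 86} = \frac{-1537 - 21705}{3 - \frac{9}{86} + \frac{86}{109}} = - \frac{23242}{3 - \frac{9}{86} + \frac{86}{109}} = - \frac{23242}{\frac{34537}{9374}} = \left(-23242\right) \frac{9374}{34537} = - \frac{217870508}{34537}$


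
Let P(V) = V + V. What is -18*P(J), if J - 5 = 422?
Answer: -15372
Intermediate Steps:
J = 427 (J = 5 + 422 = 427)
P(V) = 2*V
-18*P(J) = -36*427 = -18*854 = -15372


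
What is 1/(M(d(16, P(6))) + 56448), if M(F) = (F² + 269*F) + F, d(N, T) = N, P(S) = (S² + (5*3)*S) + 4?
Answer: 1/61024 ≈ 1.6387e-5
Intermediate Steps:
P(S) = 4 + S² + 15*S (P(S) = (S² + 15*S) + 4 = 4 + S² + 15*S)
M(F) = F² + 270*F
1/(M(d(16, P(6))) + 56448) = 1/(16*(270 + 16) + 56448) = 1/(16*286 + 56448) = 1/(4576 + 56448) = 1/61024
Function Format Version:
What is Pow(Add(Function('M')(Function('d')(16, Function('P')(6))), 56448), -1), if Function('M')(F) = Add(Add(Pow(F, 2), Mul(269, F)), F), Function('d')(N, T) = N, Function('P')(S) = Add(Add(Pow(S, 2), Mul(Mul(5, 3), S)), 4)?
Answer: Rational(1, 61024) ≈ 1.6387e-5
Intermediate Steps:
Function('P')(S) = Add(4, Pow(S, 2), Mul(15, S)) (Function('P')(S) = Add(Add(Pow(S, 2), Mul(15, S)), 4) = Add(4, Pow(S, 2), Mul(15, S)))
Function('M')(F) = Add(Pow(F, 2), Mul(270, F))
Pow(Add(Function('M')(Function('d')(16, Function('P')(6))), 56448), -1) = Pow(Add(Mul(16, Add(270, 16)), 56448), -1) = Pow(Add(Mul(16, 286), 56448), -1) = Pow(Add(4576, 56448), -1) = Pow(61024, -1) = Rational(1, 61024)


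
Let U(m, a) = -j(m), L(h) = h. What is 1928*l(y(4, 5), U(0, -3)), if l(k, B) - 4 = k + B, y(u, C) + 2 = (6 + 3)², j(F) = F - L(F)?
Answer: 160024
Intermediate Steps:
j(F) = 0 (j(F) = F - F = 0)
U(m, a) = 0 (U(m, a) = -1*0 = 0)
y(u, C) = 79 (y(u, C) = -2 + (6 + 3)² = -2 + 9² = -2 + 81 = 79)
l(k, B) = 4 + B + k (l(k, B) = 4 + (k + B) = 4 + (B + k) = 4 + B + k)
1928*l(y(4, 5), U(0, -3)) = 1928*(4 + 0 + 79) = 1928*83 = 160024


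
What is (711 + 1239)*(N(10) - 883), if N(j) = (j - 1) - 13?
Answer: -1729650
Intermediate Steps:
N(j) = -14 + j (N(j) = (-1 + j) - 13 = -14 + j)
(711 + 1239)*(N(10) - 883) = (711 + 1239)*((-14 + 10) - 883) = 1950*(-4 - 883) = 1950*(-887) = -1729650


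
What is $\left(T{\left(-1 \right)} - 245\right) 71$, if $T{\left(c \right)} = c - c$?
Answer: $-17395$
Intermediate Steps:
$T{\left(c \right)} = 0$
$\left(T{\left(-1 \right)} - 245\right) 71 = \left(0 - 245\right) 71 = \left(-245\right) 71 = -17395$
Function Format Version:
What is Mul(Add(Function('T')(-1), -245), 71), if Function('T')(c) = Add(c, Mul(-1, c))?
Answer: -17395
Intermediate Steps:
Function('T')(c) = 0
Mul(Add(Function('T')(-1), -245), 71) = Mul(Add(0, -245), 71) = Mul(-245, 71) = -17395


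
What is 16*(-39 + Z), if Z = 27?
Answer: -192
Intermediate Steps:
16*(-39 + Z) = 16*(-39 + 27) = 16*(-12) = -192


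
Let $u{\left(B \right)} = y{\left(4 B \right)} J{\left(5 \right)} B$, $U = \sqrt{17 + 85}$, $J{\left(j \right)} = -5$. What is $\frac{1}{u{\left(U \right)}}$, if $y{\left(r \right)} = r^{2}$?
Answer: $- \frac{\sqrt{102}}{832320} \approx -1.2134 \cdot 10^{-5}$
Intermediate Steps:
$U = \sqrt{102} \approx 10.1$
$u{\left(B \right)} = - 80 B^{3}$ ($u{\left(B \right)} = \left(4 B\right)^{2} \left(- 5 B\right) = 16 B^{2} \left(- 5 B\right) = - 80 B^{3}$)
$\frac{1}{u{\left(U \right)}} = \frac{1}{\left(-80\right) \left(\sqrt{102}\right)^{3}} = \frac{1}{\left(-80\right) 102 \sqrt{102}} = \frac{1}{\left(-8160\right) \sqrt{102}} = - \frac{\sqrt{102}}{832320}$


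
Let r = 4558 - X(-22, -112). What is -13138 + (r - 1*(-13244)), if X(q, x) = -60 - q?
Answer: 4702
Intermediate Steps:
r = 4596 (r = 4558 - (-60 - 1*(-22)) = 4558 - (-60 + 22) = 4558 - 1*(-38) = 4558 + 38 = 4596)
-13138 + (r - 1*(-13244)) = -13138 + (4596 - 1*(-13244)) = -13138 + (4596 + 13244) = -13138 + 17840 = 4702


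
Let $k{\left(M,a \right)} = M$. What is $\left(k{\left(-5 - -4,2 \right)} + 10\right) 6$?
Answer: $54$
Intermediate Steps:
$\left(k{\left(-5 - -4,2 \right)} + 10\right) 6 = \left(\left(-5 - -4\right) + 10\right) 6 = \left(\left(-5 + 4\right) + 10\right) 6 = \left(-1 + 10\right) 6 = 9 \cdot 6 = 54$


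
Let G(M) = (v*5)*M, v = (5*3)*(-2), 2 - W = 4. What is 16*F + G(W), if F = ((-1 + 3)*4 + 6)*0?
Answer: 300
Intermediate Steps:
W = -2 (W = 2 - 1*4 = 2 - 4 = -2)
v = -30 (v = 15*(-2) = -30)
G(M) = -150*M (G(M) = (-30*5)*M = -150*M)
F = 0 (F = (2*4 + 6)*0 = (8 + 6)*0 = 14*0 = 0)
16*F + G(W) = 16*0 - 150*(-2) = 0 + 300 = 300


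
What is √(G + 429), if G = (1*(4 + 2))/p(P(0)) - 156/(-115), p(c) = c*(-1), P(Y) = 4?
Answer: 7*√462990/230 ≈ 20.709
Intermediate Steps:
p(c) = -c
G = -33/230 (G = (1*(4 + 2))/((-1*4)) - 156/(-115) = (1*6)/(-4) - 156*(-1/115) = 6*(-¼) + 156/115 = -3/2 + 156/115 = -33/230 ≈ -0.14348)
√(G + 429) = √(-33/230 + 429) = √(98637/230) = 7*√462990/230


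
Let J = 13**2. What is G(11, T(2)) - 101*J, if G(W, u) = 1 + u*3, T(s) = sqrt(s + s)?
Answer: -17062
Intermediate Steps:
T(s) = sqrt(2)*sqrt(s) (T(s) = sqrt(2*s) = sqrt(2)*sqrt(s))
J = 169
G(W, u) = 1 + 3*u
G(11, T(2)) - 101*J = (1 + 3*(sqrt(2)*sqrt(2))) - 101*169 = (1 + 3*2) - 17069 = (1 + 6) - 17069 = 7 - 17069 = -17062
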